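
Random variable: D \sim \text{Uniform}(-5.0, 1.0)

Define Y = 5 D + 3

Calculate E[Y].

For Y = 5D + 3:
E[Y] = 5 * E[D] + 3
E[D] = (-5 + 1)/2 = -2
E[Y] = 5 * (-2) + 3 = -7

-7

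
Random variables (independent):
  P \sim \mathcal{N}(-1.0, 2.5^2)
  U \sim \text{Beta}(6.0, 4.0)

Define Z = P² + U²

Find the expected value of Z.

E[Z] = E[P²] + E[U²]
E[P²] = Var(P) + E[P]² = 6.25 + 1 = 7.25
E[U²] = Var(U) + E[U]² = 0.021818182 + 0.36 = 0.38181818
E[Z] = 7.25 + 0.38181818 = 7.6318182

7.6318182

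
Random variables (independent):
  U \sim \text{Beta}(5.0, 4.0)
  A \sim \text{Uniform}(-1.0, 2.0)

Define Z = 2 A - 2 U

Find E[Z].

E[Z] = -2*E[U] + 2*E[A]
E[U] = 0.55555556
E[A] = 0.5
E[Z] = -2*0.55555556 + 2*0.5 = -0.11111111

-0.11111111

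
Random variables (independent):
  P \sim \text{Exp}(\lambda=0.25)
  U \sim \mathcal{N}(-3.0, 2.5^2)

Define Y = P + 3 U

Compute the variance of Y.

For independent RVs: Var(aX + bY) = a²Var(X) + b²Var(Y)
Var(P) = 16
Var(U) = 6.25
Var(Y) = 1²*16 + 3²*6.25
= 1*16 + 9*6.25 = 72.25

72.25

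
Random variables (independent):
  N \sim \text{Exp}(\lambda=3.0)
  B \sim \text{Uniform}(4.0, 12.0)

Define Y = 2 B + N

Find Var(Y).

For independent RVs: Var(aX + bY) = a²Var(X) + b²Var(Y)
Var(N) = 0.11111111
Var(B) = 5.3333333
Var(Y) = 1²*0.11111111 + 2²*5.3333333
= 1*0.11111111 + 4*5.3333333 = 21.444444

21.444444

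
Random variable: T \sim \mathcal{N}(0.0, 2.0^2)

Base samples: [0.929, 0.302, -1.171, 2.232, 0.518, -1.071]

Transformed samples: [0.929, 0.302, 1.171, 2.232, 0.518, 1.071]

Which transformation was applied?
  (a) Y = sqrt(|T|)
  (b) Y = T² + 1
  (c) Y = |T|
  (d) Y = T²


Checking option (c) Y = |T|:
  T = 0.929 -> Y = 0.929 ✓
  T = 0.302 -> Y = 0.302 ✓
  T = -1.171 -> Y = 1.171 ✓
All samples match this transformation.

(c) |T|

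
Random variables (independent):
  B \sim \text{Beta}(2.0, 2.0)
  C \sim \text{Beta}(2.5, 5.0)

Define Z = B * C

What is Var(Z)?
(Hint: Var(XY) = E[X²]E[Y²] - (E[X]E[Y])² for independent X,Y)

Var(XY) = E[X²]E[Y²] - (E[X]E[Y])²
E[B] = 0.5, Var(B) = 0.05
E[C] = 0.33333333, Var(C) = 0.026143791
E[B²] = 0.05 + 0.5² = 0.3
E[C²] = 0.026143791 + 0.33333333² = 0.1372549
Var(Z) = 0.3*0.1372549 - (0.5*0.33333333)²
= 0.041176471 - 0.027777778 = 0.013398693

0.013398693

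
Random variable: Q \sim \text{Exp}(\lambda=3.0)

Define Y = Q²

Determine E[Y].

E[Q²] = Var(Q) + (E[Q])² = 0.11111111 + 0.11111111 = 0.22222222

0.22222222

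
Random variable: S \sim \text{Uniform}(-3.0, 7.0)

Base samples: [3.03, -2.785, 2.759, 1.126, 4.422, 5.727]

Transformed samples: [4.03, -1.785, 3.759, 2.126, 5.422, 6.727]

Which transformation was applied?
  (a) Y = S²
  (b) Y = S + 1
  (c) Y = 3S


Checking option (b) Y = S + 1:
  S = 3.03 -> Y = 4.03 ✓
  S = -2.785 -> Y = -1.785 ✓
  S = 2.759 -> Y = 3.759 ✓
All samples match this transformation.

(b) S + 1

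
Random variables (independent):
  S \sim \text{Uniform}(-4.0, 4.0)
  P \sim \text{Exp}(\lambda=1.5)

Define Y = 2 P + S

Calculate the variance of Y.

For independent RVs: Var(aX + bY) = a²Var(X) + b²Var(Y)
Var(S) = 5.3333333
Var(P) = 0.44444444
Var(Y) = 1²*5.3333333 + 2²*0.44444444
= 1*5.3333333 + 4*0.44444444 = 7.1111111

7.1111111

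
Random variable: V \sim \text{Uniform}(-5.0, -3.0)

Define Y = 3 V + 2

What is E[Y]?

For Y = 3V + 2:
E[Y] = 3 * E[V] + 2
E[V] = (-5 - 3)/2 = -4
E[Y] = 3 * (-4) + 2 = -10

-10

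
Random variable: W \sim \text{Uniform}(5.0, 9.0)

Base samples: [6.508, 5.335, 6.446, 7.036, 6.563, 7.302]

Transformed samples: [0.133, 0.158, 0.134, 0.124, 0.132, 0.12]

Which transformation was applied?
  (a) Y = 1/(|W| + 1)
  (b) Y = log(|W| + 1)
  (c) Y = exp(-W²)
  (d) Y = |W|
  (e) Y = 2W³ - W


Checking option (a) Y = 1/(|W| + 1):
  W = 6.508 -> Y = 0.133 ✓
  W = 5.335 -> Y = 0.158 ✓
  W = 6.446 -> Y = 0.134 ✓
All samples match this transformation.

(a) 1/(|W| + 1)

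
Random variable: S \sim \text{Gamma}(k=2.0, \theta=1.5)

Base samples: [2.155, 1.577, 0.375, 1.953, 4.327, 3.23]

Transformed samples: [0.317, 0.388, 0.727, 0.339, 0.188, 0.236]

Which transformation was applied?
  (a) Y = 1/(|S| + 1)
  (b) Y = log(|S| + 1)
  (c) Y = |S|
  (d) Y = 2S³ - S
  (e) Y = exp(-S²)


Checking option (a) Y = 1/(|S| + 1):
  S = 2.155 -> Y = 0.317 ✓
  S = 1.577 -> Y = 0.388 ✓
  S = 0.375 -> Y = 0.727 ✓
All samples match this transformation.

(a) 1/(|S| + 1)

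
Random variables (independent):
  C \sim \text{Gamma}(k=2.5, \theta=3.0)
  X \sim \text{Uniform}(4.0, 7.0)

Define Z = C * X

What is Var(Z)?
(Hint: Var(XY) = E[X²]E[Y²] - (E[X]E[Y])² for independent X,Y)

Var(XY) = E[X²]E[Y²] - (E[X]E[Y])²
E[C] = 7.5, Var(C) = 22.5
E[X] = 5.5, Var(X) = 0.75
E[C²] = 22.5 + 7.5² = 78.75
E[X²] = 0.75 + 5.5² = 31
Var(Z) = 78.75*31 - (7.5*5.5)²
= 2441.25 - 1701.5625 = 739.6875

739.6875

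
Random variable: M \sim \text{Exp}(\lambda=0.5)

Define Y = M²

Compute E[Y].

E[M²] = Var(M) + (E[M])² = 4 + 4 = 8

8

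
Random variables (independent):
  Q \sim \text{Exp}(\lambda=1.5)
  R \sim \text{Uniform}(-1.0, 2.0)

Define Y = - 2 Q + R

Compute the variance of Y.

For independent RVs: Var(aX + bY) = a²Var(X) + b²Var(Y)
Var(Q) = 0.44444444
Var(R) = 0.75
Var(Y) = (-2)²*0.44444444 + 1²*0.75
= 4*0.44444444 + 1*0.75 = 2.5277778

2.5277778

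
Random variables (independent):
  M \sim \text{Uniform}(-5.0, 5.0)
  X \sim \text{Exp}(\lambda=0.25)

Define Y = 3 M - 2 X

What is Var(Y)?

For independent RVs: Var(aX + bY) = a²Var(X) + b²Var(Y)
Var(M) = 8.3333333
Var(X) = 16
Var(Y) = 3²*8.3333333 + (-2)²*16
= 9*8.3333333 + 4*16 = 139

139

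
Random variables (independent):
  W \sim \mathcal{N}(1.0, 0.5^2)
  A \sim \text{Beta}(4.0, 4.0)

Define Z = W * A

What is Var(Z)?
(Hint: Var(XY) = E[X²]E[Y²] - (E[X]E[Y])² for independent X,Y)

Var(XY) = E[X²]E[Y²] - (E[X]E[Y])²
E[W] = 1, Var(W) = 0.25
E[A] = 0.5, Var(A) = 0.027777778
E[W²] = 0.25 + 1² = 1.25
E[A²] = 0.027777778 + 0.5² = 0.27777778
Var(Z) = 1.25*0.27777778 - (1*0.5)²
= 0.34722222 - 0.25 = 0.097222222

0.097222222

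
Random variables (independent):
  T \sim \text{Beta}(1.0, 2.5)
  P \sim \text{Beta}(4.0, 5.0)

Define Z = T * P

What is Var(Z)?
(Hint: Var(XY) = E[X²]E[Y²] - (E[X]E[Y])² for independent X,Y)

Var(XY) = E[X²]E[Y²] - (E[X]E[Y])²
E[T] = 0.28571429, Var(T) = 0.045351474
E[P] = 0.44444444, Var(P) = 0.024691358
E[T²] = 0.045351474 + 0.28571429² = 0.12698413
E[P²] = 0.024691358 + 0.44444444² = 0.22222222
Var(Z) = 0.12698413*0.22222222 - (0.28571429*0.44444444)²
= 0.028218695 - 0.016124969 = 0.012093726

0.012093726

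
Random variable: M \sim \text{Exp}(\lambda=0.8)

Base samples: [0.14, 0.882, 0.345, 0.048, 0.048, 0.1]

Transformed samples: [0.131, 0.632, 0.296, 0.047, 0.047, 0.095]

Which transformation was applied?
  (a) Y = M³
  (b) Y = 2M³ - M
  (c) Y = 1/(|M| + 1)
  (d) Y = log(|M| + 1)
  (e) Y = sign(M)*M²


Checking option (d) Y = log(|M| + 1):
  M = 0.14 -> Y = 0.131 ✓
  M = 0.882 -> Y = 0.632 ✓
  M = 0.345 -> Y = 0.296 ✓
All samples match this transformation.

(d) log(|M| + 1)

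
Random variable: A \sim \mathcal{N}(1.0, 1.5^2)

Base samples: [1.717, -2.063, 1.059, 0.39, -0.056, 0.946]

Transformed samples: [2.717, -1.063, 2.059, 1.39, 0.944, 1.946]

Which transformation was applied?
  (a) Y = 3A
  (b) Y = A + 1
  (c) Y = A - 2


Checking option (b) Y = A + 1:
  A = 1.717 -> Y = 2.717 ✓
  A = -2.063 -> Y = -1.063 ✓
  A = 1.059 -> Y = 2.059 ✓
All samples match this transformation.

(b) A + 1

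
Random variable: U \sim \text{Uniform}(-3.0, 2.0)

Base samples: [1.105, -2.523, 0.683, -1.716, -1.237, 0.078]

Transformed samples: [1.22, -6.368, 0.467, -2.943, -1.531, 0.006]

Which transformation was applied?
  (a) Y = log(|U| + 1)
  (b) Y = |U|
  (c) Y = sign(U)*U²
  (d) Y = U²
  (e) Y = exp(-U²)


Checking option (c) Y = sign(U)*U²:
  U = 1.105 -> Y = 1.22 ✓
  U = -2.523 -> Y = -6.368 ✓
  U = 0.683 -> Y = 0.467 ✓
All samples match this transformation.

(c) sign(U)*U²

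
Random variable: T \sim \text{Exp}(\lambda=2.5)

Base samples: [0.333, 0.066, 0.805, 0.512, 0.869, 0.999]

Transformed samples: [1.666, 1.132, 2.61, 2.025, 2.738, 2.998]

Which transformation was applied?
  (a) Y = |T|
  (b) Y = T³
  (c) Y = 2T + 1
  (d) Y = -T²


Checking option (c) Y = 2T + 1:
  T = 0.333 -> Y = 1.666 ✓
  T = 0.066 -> Y = 1.132 ✓
  T = 0.805 -> Y = 2.61 ✓
All samples match this transformation.

(c) 2T + 1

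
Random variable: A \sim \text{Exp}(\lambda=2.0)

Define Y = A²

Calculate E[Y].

Using E[X²] = Var(X) + (E[X])²:
E[A] = 0.5
Var(A) = 1/2.0^2 = 0.25
E[A²] = 0.25 + 0.5² = 0.25 + 0.25 = 0.5

0.5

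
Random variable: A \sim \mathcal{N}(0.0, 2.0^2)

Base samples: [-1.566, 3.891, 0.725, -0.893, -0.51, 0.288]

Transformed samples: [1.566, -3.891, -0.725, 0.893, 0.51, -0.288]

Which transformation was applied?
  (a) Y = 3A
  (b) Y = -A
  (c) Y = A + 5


Checking option (b) Y = -A:
  A = -1.566 -> Y = 1.566 ✓
  A = 3.891 -> Y = -3.891 ✓
  A = 0.725 -> Y = -0.725 ✓
All samples match this transformation.

(b) -A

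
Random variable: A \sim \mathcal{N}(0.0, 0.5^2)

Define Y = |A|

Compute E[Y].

For X ~ N(0, 0.5²), E[|X|] = sigma * sqrt(2/pi)
= 0.5 * sqrt(2/pi) = 0.39894228

0.39894228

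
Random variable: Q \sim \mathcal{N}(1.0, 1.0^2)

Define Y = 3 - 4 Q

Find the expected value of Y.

For Y = -4Q + 3:
E[Y] = -4 * E[Q] + 3
E[Q] = 1.0 = 1
E[Y] = -4 * 1 + 3 = -1

-1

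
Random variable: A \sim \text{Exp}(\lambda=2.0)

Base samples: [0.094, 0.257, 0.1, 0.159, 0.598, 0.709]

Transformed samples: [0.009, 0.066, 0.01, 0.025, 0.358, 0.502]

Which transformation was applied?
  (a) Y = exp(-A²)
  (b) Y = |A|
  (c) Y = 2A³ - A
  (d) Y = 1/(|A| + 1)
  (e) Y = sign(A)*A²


Checking option (e) Y = sign(A)*A²:
  A = 0.094 -> Y = 0.009 ✓
  A = 0.257 -> Y = 0.066 ✓
  A = 0.1 -> Y = 0.01 ✓
All samples match this transformation.

(e) sign(A)*A²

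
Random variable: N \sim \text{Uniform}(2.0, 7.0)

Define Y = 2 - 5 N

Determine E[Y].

For Y = -5N + 2:
E[Y] = -5 * E[N] + 2
E[N] = (2 + 7)/2 = 4.5
E[Y] = -5 * 4.5 + 2 = -20.5

-20.5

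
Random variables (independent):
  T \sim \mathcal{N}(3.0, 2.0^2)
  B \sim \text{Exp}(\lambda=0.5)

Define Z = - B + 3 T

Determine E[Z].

E[Z] = 3*E[T] - 1*E[B]
E[T] = 3
E[B] = 2
E[Z] = 3*3 - 1*2 = 7

7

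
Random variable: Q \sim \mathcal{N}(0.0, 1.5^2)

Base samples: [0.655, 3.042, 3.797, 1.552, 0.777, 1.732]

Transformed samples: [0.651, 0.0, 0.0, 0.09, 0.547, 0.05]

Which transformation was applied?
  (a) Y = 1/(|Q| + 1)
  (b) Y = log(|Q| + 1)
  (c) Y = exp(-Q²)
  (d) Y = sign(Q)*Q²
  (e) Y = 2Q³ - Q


Checking option (c) Y = exp(-Q²):
  Q = 0.655 -> Y = 0.651 ✓
  Q = 3.042 -> Y = 0.0 ✓
  Q = 3.797 -> Y = 0.0 ✓
All samples match this transformation.

(c) exp(-Q²)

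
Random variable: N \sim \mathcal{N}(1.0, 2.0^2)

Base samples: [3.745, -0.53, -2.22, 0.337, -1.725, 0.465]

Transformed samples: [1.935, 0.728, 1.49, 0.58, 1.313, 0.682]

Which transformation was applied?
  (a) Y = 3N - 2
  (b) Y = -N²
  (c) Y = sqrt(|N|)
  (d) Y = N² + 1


Checking option (c) Y = sqrt(|N|):
  N = 3.745 -> Y = 1.935 ✓
  N = -0.53 -> Y = 0.728 ✓
  N = -2.22 -> Y = 1.49 ✓
All samples match this transformation.

(c) sqrt(|N|)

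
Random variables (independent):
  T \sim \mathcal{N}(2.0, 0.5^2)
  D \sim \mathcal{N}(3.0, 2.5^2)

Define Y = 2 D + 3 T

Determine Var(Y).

For independent RVs: Var(aX + bY) = a²Var(X) + b²Var(Y)
Var(T) = 0.25
Var(D) = 6.25
Var(Y) = 3²*0.25 + 2²*6.25
= 9*0.25 + 4*6.25 = 27.25

27.25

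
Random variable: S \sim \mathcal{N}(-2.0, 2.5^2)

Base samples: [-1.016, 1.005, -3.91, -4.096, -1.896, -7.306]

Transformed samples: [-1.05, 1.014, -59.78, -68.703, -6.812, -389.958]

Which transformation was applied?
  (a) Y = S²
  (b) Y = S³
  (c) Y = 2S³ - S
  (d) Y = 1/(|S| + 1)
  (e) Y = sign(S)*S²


Checking option (b) Y = S³:
  S = -1.016 -> Y = -1.05 ✓
  S = 1.005 -> Y = 1.014 ✓
  S = -3.91 -> Y = -59.78 ✓
All samples match this transformation.

(b) S³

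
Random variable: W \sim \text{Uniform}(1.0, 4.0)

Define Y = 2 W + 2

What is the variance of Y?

For Y = aW + b: Var(Y) = a² * Var(W)
Var(W) = (4 - 1)^2/12 = 0.75
Var(Y) = 2² * 0.75 = 4 * 0.75 = 3

3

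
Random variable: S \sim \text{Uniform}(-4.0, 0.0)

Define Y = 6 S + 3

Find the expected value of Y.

For Y = 6S + 3:
E[Y] = 6 * E[S] + 3
E[S] = (-4 + 0)/2 = -2
E[Y] = 6 * (-2) + 3 = -9

-9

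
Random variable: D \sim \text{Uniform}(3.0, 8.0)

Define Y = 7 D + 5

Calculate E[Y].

For Y = 7D + 5:
E[Y] = 7 * E[D] + 5
E[D] = (3 + 8)/2 = 5.5
E[Y] = 7 * 5.5 + 5 = 43.5

43.5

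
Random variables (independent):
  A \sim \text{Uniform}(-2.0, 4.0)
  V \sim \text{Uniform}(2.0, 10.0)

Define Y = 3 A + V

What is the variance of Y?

For independent RVs: Var(aX + bY) = a²Var(X) + b²Var(Y)
Var(A) = 3
Var(V) = 5.3333333
Var(Y) = 3²*3 + 1²*5.3333333
= 9*3 + 1*5.3333333 = 32.333333

32.333333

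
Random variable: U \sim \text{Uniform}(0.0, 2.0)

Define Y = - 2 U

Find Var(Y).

For Y = aU + b: Var(Y) = a² * Var(U)
Var(U) = (2 - 0)^2/12 = 0.33333333
Var(Y) = (-2)² * 0.33333333 = 4 * 0.33333333 = 1.3333333

1.3333333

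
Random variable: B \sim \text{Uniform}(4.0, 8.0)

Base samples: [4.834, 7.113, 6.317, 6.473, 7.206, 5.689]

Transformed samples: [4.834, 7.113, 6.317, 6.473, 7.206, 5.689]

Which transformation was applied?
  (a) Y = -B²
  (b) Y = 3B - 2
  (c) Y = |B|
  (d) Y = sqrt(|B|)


Checking option (c) Y = |B|:
  B = 4.834 -> Y = 4.834 ✓
  B = 7.113 -> Y = 7.113 ✓
  B = 6.317 -> Y = 6.317 ✓
All samples match this transformation.

(c) |B|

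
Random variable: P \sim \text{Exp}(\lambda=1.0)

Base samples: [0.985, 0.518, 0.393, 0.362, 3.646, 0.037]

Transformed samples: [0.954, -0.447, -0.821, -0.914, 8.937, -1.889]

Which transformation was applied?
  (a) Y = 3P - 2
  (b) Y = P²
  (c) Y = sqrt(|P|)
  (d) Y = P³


Checking option (a) Y = 3P - 2:
  P = 0.985 -> Y = 0.954 ✓
  P = 0.518 -> Y = -0.447 ✓
  P = 0.393 -> Y = -0.821 ✓
All samples match this transformation.

(a) 3P - 2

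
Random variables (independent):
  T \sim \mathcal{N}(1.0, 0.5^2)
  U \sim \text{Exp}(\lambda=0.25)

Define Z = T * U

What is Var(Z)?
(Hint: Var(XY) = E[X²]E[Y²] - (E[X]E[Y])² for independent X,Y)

Var(XY) = E[X²]E[Y²] - (E[X]E[Y])²
E[T] = 1, Var(T) = 0.25
E[U] = 4, Var(U) = 16
E[T²] = 0.25 + 1² = 1.25
E[U²] = 16 + 4² = 32
Var(Z) = 1.25*32 - (1*4)²
= 40 - 16 = 24

24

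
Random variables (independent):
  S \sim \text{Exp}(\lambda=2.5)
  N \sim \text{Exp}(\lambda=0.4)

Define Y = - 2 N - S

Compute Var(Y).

For independent RVs: Var(aX + bY) = a²Var(X) + b²Var(Y)
Var(S) = 0.16
Var(N) = 6.25
Var(Y) = (-1)²*0.16 + (-2)²*6.25
= 1*0.16 + 4*6.25 = 25.16

25.16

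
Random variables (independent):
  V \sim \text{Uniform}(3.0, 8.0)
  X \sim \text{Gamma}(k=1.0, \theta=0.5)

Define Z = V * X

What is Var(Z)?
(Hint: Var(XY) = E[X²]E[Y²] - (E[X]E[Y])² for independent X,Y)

Var(XY) = E[X²]E[Y²] - (E[X]E[Y])²
E[V] = 5.5, Var(V) = 2.0833333
E[X] = 0.5, Var(X) = 0.25
E[V²] = 2.0833333 + 5.5² = 32.333333
E[X²] = 0.25 + 0.5² = 0.5
Var(Z) = 32.333333*0.5 - (5.5*0.5)²
= 16.166667 - 7.5625 = 8.6041667

8.6041667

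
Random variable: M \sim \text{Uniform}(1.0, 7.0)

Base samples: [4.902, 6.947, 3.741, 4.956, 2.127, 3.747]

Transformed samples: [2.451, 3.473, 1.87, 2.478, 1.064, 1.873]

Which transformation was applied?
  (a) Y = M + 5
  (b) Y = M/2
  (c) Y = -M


Checking option (b) Y = M/2:
  M = 4.902 -> Y = 2.451 ✓
  M = 6.947 -> Y = 3.473 ✓
  M = 3.741 -> Y = 1.87 ✓
All samples match this transformation.

(b) M/2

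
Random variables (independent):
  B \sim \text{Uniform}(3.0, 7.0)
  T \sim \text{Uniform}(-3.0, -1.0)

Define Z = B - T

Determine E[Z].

E[Z] = 1*E[B] - 1*E[T]
E[B] = 5
E[T] = -2
E[Z] = 1*5 - 1*(-2) = 7

7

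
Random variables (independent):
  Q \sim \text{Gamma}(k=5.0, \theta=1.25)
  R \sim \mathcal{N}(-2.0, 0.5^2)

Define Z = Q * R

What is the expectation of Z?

For independent RVs: E[XY] = E[X]*E[Y]
E[Q] = 6.25
E[R] = -2
E[Z] = 6.25 * (-2) = -12.5

-12.5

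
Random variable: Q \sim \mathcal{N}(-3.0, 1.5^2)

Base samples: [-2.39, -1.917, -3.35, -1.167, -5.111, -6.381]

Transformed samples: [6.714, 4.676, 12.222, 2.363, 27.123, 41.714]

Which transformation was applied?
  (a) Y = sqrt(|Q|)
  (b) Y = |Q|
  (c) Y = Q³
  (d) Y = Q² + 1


Checking option (d) Y = Q² + 1:
  Q = -2.39 -> Y = 6.714 ✓
  Q = -1.917 -> Y = 4.676 ✓
  Q = -3.35 -> Y = 12.222 ✓
All samples match this transformation.

(d) Q² + 1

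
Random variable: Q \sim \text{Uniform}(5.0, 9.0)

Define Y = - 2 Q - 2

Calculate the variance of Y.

For Y = aQ + b: Var(Y) = a² * Var(Q)
Var(Q) = (9 - 5)^2/12 = 1.3333333
Var(Y) = (-2)² * 1.3333333 = 4 * 1.3333333 = 5.3333333

5.3333333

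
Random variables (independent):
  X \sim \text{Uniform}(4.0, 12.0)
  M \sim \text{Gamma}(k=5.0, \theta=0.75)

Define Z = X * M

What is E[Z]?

For independent RVs: E[XY] = E[X]*E[Y]
E[X] = 8
E[M] = 3.75
E[Z] = 8 * 3.75 = 30

30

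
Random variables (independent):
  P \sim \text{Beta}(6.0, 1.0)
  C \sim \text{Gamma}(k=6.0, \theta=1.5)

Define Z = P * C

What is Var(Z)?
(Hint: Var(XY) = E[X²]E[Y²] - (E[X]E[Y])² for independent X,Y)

Var(XY) = E[X²]E[Y²] - (E[X]E[Y])²
E[P] = 0.85714286, Var(P) = 0.015306122
E[C] = 9, Var(C) = 13.5
E[P²] = 0.015306122 + 0.85714286² = 0.75
E[C²] = 13.5 + 9² = 94.5
Var(Z) = 0.75*94.5 - (0.85714286*9)²
= 70.875 - 59.510204 = 11.364796

11.364796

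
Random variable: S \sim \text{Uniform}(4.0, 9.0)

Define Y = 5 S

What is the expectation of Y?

For Y = 5S:
E[Y] = 5 * E[S]
E[S] = (4 + 9)/2 = 6.5
E[Y] = 5 * 6.5 = 32.5

32.5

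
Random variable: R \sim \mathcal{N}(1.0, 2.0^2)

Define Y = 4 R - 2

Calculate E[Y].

For Y = 4R - 2:
E[Y] = 4 * E[R] - 2
E[R] = 1.0 = 1
E[Y] = 4 * 1 - 2 = 2

2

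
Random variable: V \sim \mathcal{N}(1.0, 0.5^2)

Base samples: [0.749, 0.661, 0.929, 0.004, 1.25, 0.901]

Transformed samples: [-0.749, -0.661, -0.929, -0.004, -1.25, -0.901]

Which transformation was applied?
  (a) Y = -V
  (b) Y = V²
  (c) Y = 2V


Checking option (a) Y = -V:
  V = 0.749 -> Y = -0.749 ✓
  V = 0.661 -> Y = -0.661 ✓
  V = 0.929 -> Y = -0.929 ✓
All samples match this transformation.

(a) -V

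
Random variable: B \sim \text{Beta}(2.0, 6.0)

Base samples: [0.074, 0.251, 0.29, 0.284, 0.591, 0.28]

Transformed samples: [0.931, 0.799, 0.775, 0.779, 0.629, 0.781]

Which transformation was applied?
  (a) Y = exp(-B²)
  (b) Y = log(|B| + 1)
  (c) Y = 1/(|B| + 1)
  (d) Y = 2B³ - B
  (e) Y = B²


Checking option (c) Y = 1/(|B| + 1):
  B = 0.074 -> Y = 0.931 ✓
  B = 0.251 -> Y = 0.799 ✓
  B = 0.29 -> Y = 0.775 ✓
All samples match this transformation.

(c) 1/(|B| + 1)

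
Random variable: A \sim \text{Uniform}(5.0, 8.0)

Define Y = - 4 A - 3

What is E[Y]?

For Y = -4A - 3:
E[Y] = -4 * E[A] - 3
E[A] = (5 + 8)/2 = 6.5
E[Y] = -4 * 6.5 - 3 = -29

-29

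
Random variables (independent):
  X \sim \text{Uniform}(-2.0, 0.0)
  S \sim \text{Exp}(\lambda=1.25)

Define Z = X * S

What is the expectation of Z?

For independent RVs: E[XY] = E[X]*E[Y]
E[X] = -1
E[S] = 0.8
E[Z] = -1 * 0.8 = -0.8

-0.8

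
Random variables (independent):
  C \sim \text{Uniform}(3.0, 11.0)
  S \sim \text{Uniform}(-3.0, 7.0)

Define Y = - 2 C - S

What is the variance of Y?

For independent RVs: Var(aX + bY) = a²Var(X) + b²Var(Y)
Var(C) = 5.3333333
Var(S) = 8.3333333
Var(Y) = (-2)²*5.3333333 + (-1)²*8.3333333
= 4*5.3333333 + 1*8.3333333 = 29.666667

29.666667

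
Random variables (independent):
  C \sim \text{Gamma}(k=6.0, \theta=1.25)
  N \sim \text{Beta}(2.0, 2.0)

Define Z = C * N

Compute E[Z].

For independent RVs: E[XY] = E[X]*E[Y]
E[C] = 7.5
E[N] = 0.5
E[Z] = 7.5 * 0.5 = 3.75

3.75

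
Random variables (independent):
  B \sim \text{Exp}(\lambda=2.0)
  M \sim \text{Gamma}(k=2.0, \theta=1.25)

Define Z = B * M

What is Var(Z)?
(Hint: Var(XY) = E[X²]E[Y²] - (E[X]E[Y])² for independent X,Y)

Var(XY) = E[X²]E[Y²] - (E[X]E[Y])²
E[B] = 0.5, Var(B) = 0.25
E[M] = 2.5, Var(M) = 3.125
E[B²] = 0.25 + 0.5² = 0.5
E[M²] = 3.125 + 2.5² = 9.375
Var(Z) = 0.5*9.375 - (0.5*2.5)²
= 4.6875 - 1.5625 = 3.125

3.125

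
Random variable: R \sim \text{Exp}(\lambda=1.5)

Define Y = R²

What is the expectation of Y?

E[R²] = Var(R) + (E[R])² = 0.44444444 + 0.44444444 = 0.88888889

0.88888889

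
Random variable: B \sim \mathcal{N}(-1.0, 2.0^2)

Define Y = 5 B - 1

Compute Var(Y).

For Y = aB + b: Var(Y) = a² * Var(B)
Var(B) = 2.0^2 = 4
Var(Y) = 5² * 4 = 25 * 4 = 100

100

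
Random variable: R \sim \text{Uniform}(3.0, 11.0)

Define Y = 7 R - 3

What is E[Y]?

For Y = 7R - 3:
E[Y] = 7 * E[R] - 3
E[R] = (3 + 11)/2 = 7
E[Y] = 7 * 7 - 3 = 46

46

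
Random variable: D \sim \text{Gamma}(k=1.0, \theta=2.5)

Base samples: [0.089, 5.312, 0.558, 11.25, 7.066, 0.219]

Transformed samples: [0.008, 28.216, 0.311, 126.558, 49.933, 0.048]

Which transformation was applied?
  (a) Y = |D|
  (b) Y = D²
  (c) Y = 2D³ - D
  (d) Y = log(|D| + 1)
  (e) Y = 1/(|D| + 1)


Checking option (b) Y = D²:
  D = 0.089 -> Y = 0.008 ✓
  D = 5.312 -> Y = 28.216 ✓
  D = 0.558 -> Y = 0.311 ✓
All samples match this transformation.

(b) D²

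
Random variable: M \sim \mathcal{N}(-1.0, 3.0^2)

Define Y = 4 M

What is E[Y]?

For Y = 4M:
E[Y] = 4 * E[M]
E[M] = -1.0 = -1
E[Y] = 4 * (-1) = -4

-4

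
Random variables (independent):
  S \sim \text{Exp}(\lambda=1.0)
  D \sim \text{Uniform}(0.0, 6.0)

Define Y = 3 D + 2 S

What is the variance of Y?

For independent RVs: Var(aX + bY) = a²Var(X) + b²Var(Y)
Var(S) = 1
Var(D) = 3
Var(Y) = 2²*1 + 3²*3
= 4*1 + 9*3 = 31

31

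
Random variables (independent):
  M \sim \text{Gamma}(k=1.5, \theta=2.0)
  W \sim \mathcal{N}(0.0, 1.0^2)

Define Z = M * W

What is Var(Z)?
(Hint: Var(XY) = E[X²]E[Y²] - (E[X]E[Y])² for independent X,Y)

Var(XY) = E[X²]E[Y²] - (E[X]E[Y])²
E[M] = 3, Var(M) = 6
E[W] = 0, Var(W) = 1
E[M²] = 6 + 3² = 15
E[W²] = 1 + 0² = 1
Var(Z) = 15*1 - (3*0)²
= 15 - 0 = 15

15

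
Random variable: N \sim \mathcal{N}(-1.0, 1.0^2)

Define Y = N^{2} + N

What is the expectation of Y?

E[Y] = 1*E[N²] + 1*E[N]
E[N] = -1
E[N²] = Var(N) + (E[N])² = 1 + 1 = 2
E[Y] = 1*2 + 1*(-1) = 1

1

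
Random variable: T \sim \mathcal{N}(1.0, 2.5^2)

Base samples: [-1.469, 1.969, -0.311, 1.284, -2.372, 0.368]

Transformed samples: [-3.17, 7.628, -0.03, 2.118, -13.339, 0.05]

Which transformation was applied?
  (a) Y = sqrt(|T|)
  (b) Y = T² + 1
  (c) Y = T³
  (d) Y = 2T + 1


Checking option (c) Y = T³:
  T = -1.469 -> Y = -3.17 ✓
  T = 1.969 -> Y = 7.628 ✓
  T = -0.311 -> Y = -0.03 ✓
All samples match this transformation.

(c) T³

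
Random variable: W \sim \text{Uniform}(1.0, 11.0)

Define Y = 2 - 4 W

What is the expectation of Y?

For Y = -4W + 2:
E[Y] = -4 * E[W] + 2
E[W] = (1 + 11)/2 = 6
E[Y] = -4 * 6 + 2 = -22

-22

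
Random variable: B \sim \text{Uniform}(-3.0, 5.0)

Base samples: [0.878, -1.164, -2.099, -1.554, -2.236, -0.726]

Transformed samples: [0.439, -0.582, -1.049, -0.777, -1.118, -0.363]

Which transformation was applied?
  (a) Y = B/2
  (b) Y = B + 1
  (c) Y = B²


Checking option (a) Y = B/2:
  B = 0.878 -> Y = 0.439 ✓
  B = -1.164 -> Y = -0.582 ✓
  B = -2.099 -> Y = -1.049 ✓
All samples match this transformation.

(a) B/2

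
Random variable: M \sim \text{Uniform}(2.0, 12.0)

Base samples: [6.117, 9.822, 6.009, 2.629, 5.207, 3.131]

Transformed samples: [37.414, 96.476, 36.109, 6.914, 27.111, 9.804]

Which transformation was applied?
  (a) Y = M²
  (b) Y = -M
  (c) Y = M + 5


Checking option (a) Y = M²:
  M = 6.117 -> Y = 37.414 ✓
  M = 9.822 -> Y = 96.476 ✓
  M = 6.009 -> Y = 36.109 ✓
All samples match this transformation.

(a) M²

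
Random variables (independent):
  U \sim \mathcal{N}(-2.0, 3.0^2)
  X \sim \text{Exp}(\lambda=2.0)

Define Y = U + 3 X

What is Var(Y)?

For independent RVs: Var(aX + bY) = a²Var(X) + b²Var(Y)
Var(U) = 9
Var(X) = 0.25
Var(Y) = 1²*9 + 3²*0.25
= 1*9 + 9*0.25 = 11.25

11.25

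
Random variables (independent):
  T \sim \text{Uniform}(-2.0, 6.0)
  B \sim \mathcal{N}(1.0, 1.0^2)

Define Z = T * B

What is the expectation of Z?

For independent RVs: E[XY] = E[X]*E[Y]
E[T] = 2
E[B] = 1
E[Z] = 2 * 1 = 2

2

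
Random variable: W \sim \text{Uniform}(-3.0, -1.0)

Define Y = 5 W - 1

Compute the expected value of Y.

For Y = 5W - 1:
E[Y] = 5 * E[W] - 1
E[W] = (-3 - 1)/2 = -2
E[Y] = 5 * (-2) - 1 = -11

-11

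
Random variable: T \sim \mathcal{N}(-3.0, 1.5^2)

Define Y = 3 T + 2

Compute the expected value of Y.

For Y = 3T + 2:
E[Y] = 3 * E[T] + 2
E[T] = -3.0 = -3
E[Y] = 3 * (-3) + 2 = -7

-7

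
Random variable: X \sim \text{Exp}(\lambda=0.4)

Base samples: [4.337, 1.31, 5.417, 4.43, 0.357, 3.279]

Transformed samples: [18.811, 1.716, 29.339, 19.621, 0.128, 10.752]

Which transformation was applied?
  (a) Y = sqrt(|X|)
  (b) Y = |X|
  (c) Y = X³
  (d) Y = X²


Checking option (d) Y = X²:
  X = 4.337 -> Y = 18.811 ✓
  X = 1.31 -> Y = 1.716 ✓
  X = 5.417 -> Y = 29.339 ✓
All samples match this transformation.

(d) X²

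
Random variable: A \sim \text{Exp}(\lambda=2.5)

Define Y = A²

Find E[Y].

Using E[X²] = Var(X) + (E[X])²:
E[A] = 0.4
Var(A) = 1/2.5^2 = 0.16
E[A²] = 0.16 + 0.4² = 0.16 + 0.16 = 0.32

0.32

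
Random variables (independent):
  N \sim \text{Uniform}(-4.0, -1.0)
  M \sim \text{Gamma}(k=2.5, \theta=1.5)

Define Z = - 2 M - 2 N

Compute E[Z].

E[Z] = -2*E[N] - 2*E[M]
E[N] = -2.5
E[M] = 3.75
E[Z] = -2*(-2.5) - 2*3.75 = -2.5

-2.5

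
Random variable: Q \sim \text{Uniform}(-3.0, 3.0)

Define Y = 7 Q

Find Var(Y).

For Y = aQ + b: Var(Y) = a² * Var(Q)
Var(Q) = (3 + 3)^2/12 = 3
Var(Y) = 7² * 3 = 49 * 3 = 147

147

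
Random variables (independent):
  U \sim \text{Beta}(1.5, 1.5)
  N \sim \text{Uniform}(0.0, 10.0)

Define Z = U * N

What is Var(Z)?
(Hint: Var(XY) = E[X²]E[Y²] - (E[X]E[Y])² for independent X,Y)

Var(XY) = E[X²]E[Y²] - (E[X]E[Y])²
E[U] = 0.5, Var(U) = 0.0625
E[N] = 5, Var(N) = 8.3333333
E[U²] = 0.0625 + 0.5² = 0.3125
E[N²] = 8.3333333 + 5² = 33.333333
Var(Z) = 0.3125*33.333333 - (0.5*5)²
= 10.416667 - 6.25 = 4.1666667

4.1666667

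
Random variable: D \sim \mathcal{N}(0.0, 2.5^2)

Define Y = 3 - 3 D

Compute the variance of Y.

For Y = aD + b: Var(Y) = a² * Var(D)
Var(D) = 2.5^2 = 6.25
Var(Y) = (-3)² * 6.25 = 9 * 6.25 = 56.25

56.25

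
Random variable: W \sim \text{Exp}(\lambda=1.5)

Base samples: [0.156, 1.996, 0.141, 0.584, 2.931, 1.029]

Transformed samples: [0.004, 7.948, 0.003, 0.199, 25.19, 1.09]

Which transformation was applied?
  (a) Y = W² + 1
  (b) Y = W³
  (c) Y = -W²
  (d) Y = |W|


Checking option (b) Y = W³:
  W = 0.156 -> Y = 0.004 ✓
  W = 1.996 -> Y = 7.948 ✓
  W = 0.141 -> Y = 0.003 ✓
All samples match this transformation.

(b) W³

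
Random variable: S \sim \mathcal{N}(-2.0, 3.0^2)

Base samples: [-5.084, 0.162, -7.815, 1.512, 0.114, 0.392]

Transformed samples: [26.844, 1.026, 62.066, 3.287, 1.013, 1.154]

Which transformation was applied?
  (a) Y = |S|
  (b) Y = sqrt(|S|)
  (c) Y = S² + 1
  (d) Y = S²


Checking option (c) Y = S² + 1:
  S = -5.084 -> Y = 26.844 ✓
  S = 0.162 -> Y = 1.026 ✓
  S = -7.815 -> Y = 62.066 ✓
All samples match this transformation.

(c) S² + 1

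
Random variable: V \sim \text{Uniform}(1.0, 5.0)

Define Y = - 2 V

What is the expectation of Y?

For Y = -2V:
E[Y] = -2 * E[V]
E[V] = (1 + 5)/2 = 3
E[Y] = -2 * 3 = -6

-6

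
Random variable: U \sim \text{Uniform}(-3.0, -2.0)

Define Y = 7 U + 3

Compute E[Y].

For Y = 7U + 3:
E[Y] = 7 * E[U] + 3
E[U] = (-3 - 2)/2 = -2.5
E[Y] = 7 * (-2.5) + 3 = -14.5

-14.5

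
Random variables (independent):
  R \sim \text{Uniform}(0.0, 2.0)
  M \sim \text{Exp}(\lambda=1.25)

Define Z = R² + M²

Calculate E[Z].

E[Z] = E[R²] + E[M²]
E[R²] = Var(R) + E[R]² = 0.33333333 + 1 = 1.3333333
E[M²] = Var(M) + E[M]² = 0.64 + 0.64 = 1.28
E[Z] = 1.3333333 + 1.28 = 2.6133333

2.6133333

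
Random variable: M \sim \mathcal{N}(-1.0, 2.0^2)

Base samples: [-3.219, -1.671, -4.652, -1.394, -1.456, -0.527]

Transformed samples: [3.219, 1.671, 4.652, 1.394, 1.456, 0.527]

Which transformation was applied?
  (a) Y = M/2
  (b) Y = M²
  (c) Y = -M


Checking option (c) Y = -M:
  M = -3.219 -> Y = 3.219 ✓
  M = -1.671 -> Y = 1.671 ✓
  M = -4.652 -> Y = 4.652 ✓
All samples match this transformation.

(c) -M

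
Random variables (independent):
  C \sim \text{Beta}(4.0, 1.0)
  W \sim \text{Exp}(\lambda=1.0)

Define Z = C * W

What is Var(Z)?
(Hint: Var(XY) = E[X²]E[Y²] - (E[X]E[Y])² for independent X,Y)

Var(XY) = E[X²]E[Y²] - (E[X]E[Y])²
E[C] = 0.8, Var(C) = 0.026666667
E[W] = 1, Var(W) = 1
E[C²] = 0.026666667 + 0.8² = 0.66666667
E[W²] = 1 + 1² = 2
Var(Z) = 0.66666667*2 - (0.8*1)²
= 1.3333333 - 0.64 = 0.69333333

0.69333333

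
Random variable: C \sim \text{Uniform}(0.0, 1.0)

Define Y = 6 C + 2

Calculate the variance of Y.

For Y = aC + b: Var(Y) = a² * Var(C)
Var(C) = (1 - 0)^2/12 = 0.083333333
Var(Y) = 6² * 0.083333333 = 36 * 0.083333333 = 3

3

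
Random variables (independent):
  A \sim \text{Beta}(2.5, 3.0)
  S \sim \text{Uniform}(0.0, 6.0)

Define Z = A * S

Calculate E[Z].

For independent RVs: E[XY] = E[X]*E[Y]
E[A] = 0.45454545
E[S] = 3
E[Z] = 0.45454545 * 3 = 1.3636364

1.3636364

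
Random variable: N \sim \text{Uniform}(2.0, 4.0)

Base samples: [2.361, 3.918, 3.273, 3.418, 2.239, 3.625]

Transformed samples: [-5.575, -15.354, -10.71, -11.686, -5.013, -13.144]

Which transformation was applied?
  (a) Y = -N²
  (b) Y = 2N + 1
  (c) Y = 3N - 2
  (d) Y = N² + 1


Checking option (a) Y = -N²:
  N = 2.361 -> Y = -5.575 ✓
  N = 3.918 -> Y = -15.354 ✓
  N = 3.273 -> Y = -10.71 ✓
All samples match this transformation.

(a) -N²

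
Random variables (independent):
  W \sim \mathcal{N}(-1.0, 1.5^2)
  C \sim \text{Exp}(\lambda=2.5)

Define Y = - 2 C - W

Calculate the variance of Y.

For independent RVs: Var(aX + bY) = a²Var(X) + b²Var(Y)
Var(W) = 2.25
Var(C) = 0.16
Var(Y) = (-1)²*2.25 + (-2)²*0.16
= 1*2.25 + 4*0.16 = 2.89

2.89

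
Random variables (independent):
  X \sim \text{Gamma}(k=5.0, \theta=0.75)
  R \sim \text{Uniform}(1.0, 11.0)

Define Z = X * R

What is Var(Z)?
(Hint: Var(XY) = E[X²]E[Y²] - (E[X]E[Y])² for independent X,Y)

Var(XY) = E[X²]E[Y²] - (E[X]E[Y])²
E[X] = 3.75, Var(X) = 2.8125
E[R] = 6, Var(R) = 8.3333333
E[X²] = 2.8125 + 3.75² = 16.875
E[R²] = 8.3333333 + 6² = 44.333333
Var(Z) = 16.875*44.333333 - (3.75*6)²
= 748.125 - 506.25 = 241.875

241.875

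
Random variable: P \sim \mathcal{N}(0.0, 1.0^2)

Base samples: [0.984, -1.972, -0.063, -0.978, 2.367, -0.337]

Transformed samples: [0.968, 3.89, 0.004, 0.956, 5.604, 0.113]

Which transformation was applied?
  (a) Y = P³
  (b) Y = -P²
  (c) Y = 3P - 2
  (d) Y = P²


Checking option (d) Y = P²:
  P = 0.984 -> Y = 0.968 ✓
  P = -1.972 -> Y = 3.89 ✓
  P = -0.063 -> Y = 0.004 ✓
All samples match this transformation.

(d) P²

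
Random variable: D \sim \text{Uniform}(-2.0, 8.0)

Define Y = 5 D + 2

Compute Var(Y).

For Y = aD + b: Var(Y) = a² * Var(D)
Var(D) = (8 + 2)^2/12 = 8.3333333
Var(Y) = 5² * 8.3333333 = 25 * 8.3333333 = 208.33333

208.33333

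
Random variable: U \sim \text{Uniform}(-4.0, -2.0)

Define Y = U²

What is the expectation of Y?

E[U²] = Var(U) + (E[U])² = 0.33333333 + 9 = 9.3333333

9.3333333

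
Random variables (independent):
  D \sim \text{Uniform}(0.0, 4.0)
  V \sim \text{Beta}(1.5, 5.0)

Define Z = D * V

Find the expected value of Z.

For independent RVs: E[XY] = E[X]*E[Y]
E[D] = 2
E[V] = 0.23076923
E[Z] = 2 * 0.23076923 = 0.46153846

0.46153846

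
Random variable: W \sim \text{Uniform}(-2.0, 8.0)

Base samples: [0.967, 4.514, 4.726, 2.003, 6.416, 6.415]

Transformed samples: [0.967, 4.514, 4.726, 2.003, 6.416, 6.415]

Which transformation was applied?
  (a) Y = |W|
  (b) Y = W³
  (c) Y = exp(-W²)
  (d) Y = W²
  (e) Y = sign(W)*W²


Checking option (a) Y = |W|:
  W = 0.967 -> Y = 0.967 ✓
  W = 4.514 -> Y = 4.514 ✓
  W = 4.726 -> Y = 4.726 ✓
All samples match this transformation.

(a) |W|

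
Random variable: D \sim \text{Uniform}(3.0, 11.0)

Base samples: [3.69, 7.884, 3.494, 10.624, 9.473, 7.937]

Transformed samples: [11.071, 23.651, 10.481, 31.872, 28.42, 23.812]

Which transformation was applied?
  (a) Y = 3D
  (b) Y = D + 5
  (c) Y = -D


Checking option (a) Y = 3D:
  D = 3.69 -> Y = 11.071 ✓
  D = 7.884 -> Y = 23.651 ✓
  D = 3.494 -> Y = 10.481 ✓
All samples match this transformation.

(a) 3D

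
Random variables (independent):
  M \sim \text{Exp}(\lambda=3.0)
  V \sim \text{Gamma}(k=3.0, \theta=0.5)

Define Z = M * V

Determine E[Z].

For independent RVs: E[XY] = E[X]*E[Y]
E[M] = 0.33333333
E[V] = 1.5
E[Z] = 0.33333333 * 1.5 = 0.5

0.5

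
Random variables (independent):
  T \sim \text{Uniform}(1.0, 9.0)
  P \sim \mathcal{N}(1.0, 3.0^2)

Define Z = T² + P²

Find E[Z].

E[Z] = E[T²] + E[P²]
E[T²] = Var(T) + E[T]² = 5.3333333 + 25 = 30.333333
E[P²] = Var(P) + E[P]² = 9 + 1 = 10
E[Z] = 30.333333 + 10 = 40.333333

40.333333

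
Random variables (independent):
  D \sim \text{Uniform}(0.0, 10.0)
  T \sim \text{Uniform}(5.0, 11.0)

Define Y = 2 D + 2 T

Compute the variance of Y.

For independent RVs: Var(aX + bY) = a²Var(X) + b²Var(Y)
Var(D) = 8.3333333
Var(T) = 3
Var(Y) = 2²*8.3333333 + 2²*3
= 4*8.3333333 + 4*3 = 45.333333

45.333333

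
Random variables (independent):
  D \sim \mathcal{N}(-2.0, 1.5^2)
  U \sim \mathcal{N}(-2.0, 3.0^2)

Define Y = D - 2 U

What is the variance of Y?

For independent RVs: Var(aX + bY) = a²Var(X) + b²Var(Y)
Var(D) = 2.25
Var(U) = 9
Var(Y) = 1²*2.25 + (-2)²*9
= 1*2.25 + 4*9 = 38.25

38.25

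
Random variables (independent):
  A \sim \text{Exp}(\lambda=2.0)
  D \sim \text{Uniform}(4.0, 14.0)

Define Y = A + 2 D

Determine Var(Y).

For independent RVs: Var(aX + bY) = a²Var(X) + b²Var(Y)
Var(A) = 0.25
Var(D) = 8.3333333
Var(Y) = 1²*0.25 + 2²*8.3333333
= 1*0.25 + 4*8.3333333 = 33.583333

33.583333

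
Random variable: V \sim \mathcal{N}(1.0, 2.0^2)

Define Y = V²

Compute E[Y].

E[V²] = Var(V) + (E[V])² = 4 + 1 = 5

5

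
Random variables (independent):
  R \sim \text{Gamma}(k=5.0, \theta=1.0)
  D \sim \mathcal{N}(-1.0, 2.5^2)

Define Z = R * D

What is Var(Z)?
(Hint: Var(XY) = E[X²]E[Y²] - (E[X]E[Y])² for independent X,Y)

Var(XY) = E[X²]E[Y²] - (E[X]E[Y])²
E[R] = 5, Var(R) = 5
E[D] = -1, Var(D) = 6.25
E[R²] = 5 + 5² = 30
E[D²] = 6.25 + (-1)² = 7.25
Var(Z) = 30*7.25 - (5*(-1))²
= 217.5 - 25 = 192.5

192.5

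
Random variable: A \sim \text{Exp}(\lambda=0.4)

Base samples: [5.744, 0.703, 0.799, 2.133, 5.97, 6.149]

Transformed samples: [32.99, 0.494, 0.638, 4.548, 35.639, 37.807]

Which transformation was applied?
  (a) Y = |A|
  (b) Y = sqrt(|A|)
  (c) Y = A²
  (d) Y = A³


Checking option (c) Y = A²:
  A = 5.744 -> Y = 32.99 ✓
  A = 0.703 -> Y = 0.494 ✓
  A = 0.799 -> Y = 0.638 ✓
All samples match this transformation.

(c) A²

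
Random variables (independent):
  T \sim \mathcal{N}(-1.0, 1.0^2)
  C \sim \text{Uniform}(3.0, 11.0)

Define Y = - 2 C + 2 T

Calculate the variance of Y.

For independent RVs: Var(aX + bY) = a²Var(X) + b²Var(Y)
Var(T) = 1
Var(C) = 5.3333333
Var(Y) = 2²*1 + (-2)²*5.3333333
= 4*1 + 4*5.3333333 = 25.333333

25.333333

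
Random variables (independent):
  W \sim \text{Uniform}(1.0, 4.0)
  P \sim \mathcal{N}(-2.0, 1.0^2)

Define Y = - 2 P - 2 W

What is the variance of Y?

For independent RVs: Var(aX + bY) = a²Var(X) + b²Var(Y)
Var(W) = 0.75
Var(P) = 1
Var(Y) = (-2)²*0.75 + (-2)²*1
= 4*0.75 + 4*1 = 7

7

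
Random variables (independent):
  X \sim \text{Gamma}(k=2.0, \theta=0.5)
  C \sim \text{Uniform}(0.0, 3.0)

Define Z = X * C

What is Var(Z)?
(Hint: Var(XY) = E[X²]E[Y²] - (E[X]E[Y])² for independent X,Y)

Var(XY) = E[X²]E[Y²] - (E[X]E[Y])²
E[X] = 1, Var(X) = 0.5
E[C] = 1.5, Var(C) = 0.75
E[X²] = 0.5 + 1² = 1.5
E[C²] = 0.75 + 1.5² = 3
Var(Z) = 1.5*3 - (1*1.5)²
= 4.5 - 2.25 = 2.25

2.25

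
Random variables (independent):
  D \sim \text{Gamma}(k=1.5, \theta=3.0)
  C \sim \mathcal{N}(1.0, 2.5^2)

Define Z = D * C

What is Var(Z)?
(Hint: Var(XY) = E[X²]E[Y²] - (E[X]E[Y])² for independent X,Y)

Var(XY) = E[X²]E[Y²] - (E[X]E[Y])²
E[D] = 4.5, Var(D) = 13.5
E[C] = 1, Var(C) = 6.25
E[D²] = 13.5 + 4.5² = 33.75
E[C²] = 6.25 + 1² = 7.25
Var(Z) = 33.75*7.25 - (4.5*1)²
= 244.6875 - 20.25 = 224.4375

224.4375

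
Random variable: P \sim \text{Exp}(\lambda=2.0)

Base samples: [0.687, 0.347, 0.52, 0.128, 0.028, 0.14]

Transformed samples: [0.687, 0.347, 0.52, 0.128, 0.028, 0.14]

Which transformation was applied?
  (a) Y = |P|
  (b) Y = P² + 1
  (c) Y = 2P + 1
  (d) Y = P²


Checking option (a) Y = |P|:
  P = 0.687 -> Y = 0.687 ✓
  P = 0.347 -> Y = 0.347 ✓
  P = 0.52 -> Y = 0.52 ✓
All samples match this transformation.

(a) |P|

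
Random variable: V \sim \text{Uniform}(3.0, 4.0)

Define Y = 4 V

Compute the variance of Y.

For Y = aV + b: Var(Y) = a² * Var(V)
Var(V) = (4 - 3)^2/12 = 0.083333333
Var(Y) = 4² * 0.083333333 = 16 * 0.083333333 = 1.3333333

1.3333333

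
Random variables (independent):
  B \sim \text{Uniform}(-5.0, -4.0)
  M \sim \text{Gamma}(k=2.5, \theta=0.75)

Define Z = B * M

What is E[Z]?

For independent RVs: E[XY] = E[X]*E[Y]
E[B] = -4.5
E[M] = 1.875
E[Z] = -4.5 * 1.875 = -8.4375

-8.4375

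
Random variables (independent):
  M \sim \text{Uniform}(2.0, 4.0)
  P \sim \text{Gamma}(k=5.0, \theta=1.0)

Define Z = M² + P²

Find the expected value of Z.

E[Z] = E[M²] + E[P²]
E[M²] = Var(M) + E[M]² = 0.33333333 + 9 = 9.3333333
E[P²] = Var(P) + E[P]² = 5 + 25 = 30
E[Z] = 9.3333333 + 30 = 39.333333

39.333333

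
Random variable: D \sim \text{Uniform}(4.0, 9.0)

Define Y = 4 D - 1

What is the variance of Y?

For Y = aD + b: Var(Y) = a² * Var(D)
Var(D) = (9 - 4)^2/12 = 2.0833333
Var(Y) = 4² * 2.0833333 = 16 * 2.0833333 = 33.333333

33.333333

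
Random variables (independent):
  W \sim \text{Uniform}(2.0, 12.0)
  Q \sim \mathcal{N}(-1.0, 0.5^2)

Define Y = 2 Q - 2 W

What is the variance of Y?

For independent RVs: Var(aX + bY) = a²Var(X) + b²Var(Y)
Var(W) = 8.3333333
Var(Q) = 0.25
Var(Y) = (-2)²*8.3333333 + 2²*0.25
= 4*8.3333333 + 4*0.25 = 34.333333

34.333333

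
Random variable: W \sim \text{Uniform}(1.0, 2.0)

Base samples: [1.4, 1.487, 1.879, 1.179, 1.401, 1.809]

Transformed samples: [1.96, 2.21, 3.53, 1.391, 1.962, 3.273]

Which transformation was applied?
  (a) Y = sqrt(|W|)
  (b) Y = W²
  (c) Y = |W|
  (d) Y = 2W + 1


Checking option (b) Y = W²:
  W = 1.4 -> Y = 1.96 ✓
  W = 1.487 -> Y = 2.21 ✓
  W = 1.879 -> Y = 3.53 ✓
All samples match this transformation.

(b) W²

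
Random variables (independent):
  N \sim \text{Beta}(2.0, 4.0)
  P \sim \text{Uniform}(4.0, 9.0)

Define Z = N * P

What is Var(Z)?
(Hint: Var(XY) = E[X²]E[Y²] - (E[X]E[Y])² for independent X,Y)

Var(XY) = E[X²]E[Y²] - (E[X]E[Y])²
E[N] = 0.33333333, Var(N) = 0.031746032
E[P] = 6.5, Var(P) = 2.0833333
E[N²] = 0.031746032 + 0.33333333² = 0.14285714
E[P²] = 2.0833333 + 6.5² = 44.333333
Var(Z) = 0.14285714*44.333333 - (0.33333333*6.5)²
= 6.3333333 - 4.6944444 = 1.6388889

1.6388889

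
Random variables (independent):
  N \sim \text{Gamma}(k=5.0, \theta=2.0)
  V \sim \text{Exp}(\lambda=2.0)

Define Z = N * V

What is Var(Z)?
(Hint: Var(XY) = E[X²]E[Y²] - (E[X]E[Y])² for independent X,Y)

Var(XY) = E[X²]E[Y²] - (E[X]E[Y])²
E[N] = 10, Var(N) = 20
E[V] = 0.5, Var(V) = 0.25
E[N²] = 20 + 10² = 120
E[V²] = 0.25 + 0.5² = 0.5
Var(Z) = 120*0.5 - (10*0.5)²
= 60 - 25 = 35

35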